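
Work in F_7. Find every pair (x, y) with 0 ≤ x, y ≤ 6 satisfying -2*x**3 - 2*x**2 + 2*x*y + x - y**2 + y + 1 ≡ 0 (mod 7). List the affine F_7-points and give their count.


Affine F_7-points: {(1, 1), (1, 2), (2, 0), (2, 5), (3, 3), (3, 4), (4, 1), (5, 0), (5, 4), (6, 0), (6, 6)}; count = 11.

For each of the 49 pairs (x, y) ∈ F_7², evaluate f(x, y) mod 7. Record the zeros.
  x = 0: [0↦1, 1↦1, 2↦6, 3↦2, 4↦3, 5↦2, 6↦6]  zeros at y ∈ ∅
  x = 1: [0↦5, 1↦0, 2↦0, 3↦5, 4↦1, 5↦2, 6↦1]  zeros at y ∈ {1, 2}
  x = 2: [0↦0, 1↦4, 2↦6, 3↦6, 4↦4, 5↦0, 6↦1]  zeros at y ∈ {0, 5}
  x = 3: [0↦2, 1↦1, 2↦5, 3↦0, 4↦0, 5↦5, 6↦1]  zeros at y ∈ {3, 4}
  x = 4: [0↦6, 1↦0, 2↦6, 3↦3, 4↦5, 5↦5, 6↦3]  zeros at y ∈ {1}
  x = 5: [0↦0, 1↦3, 2↦4, 3↦3, 4↦0, 5↦2, 6↦2]  zeros at y ∈ {0, 4}
  x = 6: [0↦0, 1↦5, 2↦1, 3↦2, 4↦1, 5↦5, 6↦0]  zeros at y ∈ {0, 6}
Collecting zeros: affine points = {(1, 1), (1, 2), (2, 0), (2, 5), (3, 3), (3, 4), (4, 1), (5, 0), (5, 4), (6, 0), (6, 6)}.
Total count |C(F_7)_aff| = 11.


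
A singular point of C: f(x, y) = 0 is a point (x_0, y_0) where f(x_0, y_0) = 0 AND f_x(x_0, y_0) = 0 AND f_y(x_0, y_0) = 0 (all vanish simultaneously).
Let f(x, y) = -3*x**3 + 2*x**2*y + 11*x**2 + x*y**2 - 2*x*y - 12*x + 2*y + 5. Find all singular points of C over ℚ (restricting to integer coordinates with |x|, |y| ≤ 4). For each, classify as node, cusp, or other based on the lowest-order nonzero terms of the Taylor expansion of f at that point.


Singular points: {(1, -1)}; classification: cusp.

Compute partial derivatives:
  f_x = -9*x**2 + 4*x*y + 22*x + y**2 - 2*y - 12.
  f_y = 2*x**2 + 2*x*y - 2*x + 2.
Scan x_0 ∈ {−4, ..., 4}. For each x_0, f_y(x_0, y) is a polynomial in y; find its integer roots y ∈ {−4, ..., 4}, then test f_x and f at those candidates.
  x = -4: f_y(-4, y) = 42 - 8*y; no integer root y with |y| ≤ 4.
  x = -3: f_y(-3, y) = 26 - 6*y; no integer root y with |y| ≤ 4.
  x = -2: f_y(-2, y) = 14 - 4*y; no integer root y with |y| ≤ 4.
  x = -1: f_y(-1, y) = 6 - 2*y; vanishes at y ∈ {3}. (-1, 3): f_x = -52 ≠ 0.
  x = 0: f_y(0, y) = 2; no integer root y with |y| ≤ 4.
  x = 1: f_y(1, y) = 2*y + 2; vanishes at y ∈ {-1}. (1, -1): f_x = 0, f = 0 — SINGULAR.
  x = 2: f_y(2, y) = 4*y + 6; no integer root y with |y| ≤ 4.
  x = 3: f_y(3, y) = 6*y + 14; no integer root y with |y| ≤ 4.
  x = 4: f_y(4, y) = 8*y + 26; no integer root y with |y| ≤ 4.
Only singular point on the grid: (1, -1).
Classify: substitute x = 1 + u, y = -1 + v and expand: f = -3*u**3 + 2*u**2*v + u*v**2 + v**2.
No constant or linear terms (consistent with a singular point). Quadratic part: v**2. Cubic part: -3*u**3 + 2*u**2*v + u*v**2.
The quadratic part v**2 is a perfect square, so there is a single (double) tangent line v = 0, i.e. y = -1. Restricting the cubic part to that line (v = 0) leaves -3*u**3 ≠ 0, so f is not divisible by v and the branch is v² ≈ 3*u**3 to lowest order — this is a cusp.
Classification: cusp.


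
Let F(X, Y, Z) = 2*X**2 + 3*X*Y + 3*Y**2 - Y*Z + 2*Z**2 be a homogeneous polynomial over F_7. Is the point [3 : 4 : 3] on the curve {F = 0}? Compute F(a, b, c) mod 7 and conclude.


F(3,4,3) ≡ 3 (mod 7); P is NOT on the curve.

Evaluate F(3, 4, 3) term-by-term (mod 7).
  2*X**2 ↦ 2·9·1·1 = 18
  3*X*Y ↦ 3·3·4·1 = 36
  3*Y**2 ↦ 3·1·16·1 = 48
  -Y*Z ↦ -1·1·4·3 = -12
  2*Z**2 ↦ 2·1·1·9 = 18
Sum: F(3, 4, 3) = (18) + (36) + (48) + (-12) + (18) = 108.
Reducing mod 7: 108 ≡ 3 (mod 7).
Since F(a, b, c) ≡ 3 ≠ 0 (mod 7), P does NOT lie on the curve.


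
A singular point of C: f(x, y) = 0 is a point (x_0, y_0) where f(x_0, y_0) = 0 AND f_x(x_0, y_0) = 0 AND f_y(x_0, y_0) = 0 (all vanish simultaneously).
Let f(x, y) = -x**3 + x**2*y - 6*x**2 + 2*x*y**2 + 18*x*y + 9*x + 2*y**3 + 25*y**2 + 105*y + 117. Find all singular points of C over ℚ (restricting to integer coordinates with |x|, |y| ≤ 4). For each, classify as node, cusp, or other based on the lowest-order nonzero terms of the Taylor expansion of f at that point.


Singular points: {(-3, -3)}; classification: cusp.

Compute partial derivatives:
  f_x = -3*x**2 + 2*x*y - 12*x + 2*y**2 + 18*y + 9.
  f_y = x**2 + 4*x*y + 18*x + 6*y**2 + 50*y + 105.
Scan x_0 ∈ {−4, ..., 4}. For each x_0, f_y(x_0, y) is a polynomial in y; find its integer roots y ∈ {−4, ..., 4}, then test f_x and f at those candidates.
  x = -4: f_y(-4, y) = 6*y**2 + 34*y + 49; no integer root y with |y| ≤ 4.
  x = -3: f_y(-3, y) = 6*y**2 + 38*y + 60; vanishes at y ∈ {-3}. (-3, -3): f_x = 0, f = 0 — SINGULAR.
  x = -2: f_y(-2, y) = 6*y**2 + 42*y + 73; no integer root y with |y| ≤ 4.
  x = -1: f_y(-1, y) = 6*y**2 + 46*y + 88; vanishes at y ∈ {-4}. (-1, -4): f_x = -14 ≠ 0.
  x = 0: f_y(0, y) = 6*y**2 + 50*y + 105; no integer root y with |y| ≤ 4.
  x = 1: f_y(1, y) = 6*y**2 + 54*y + 124; no integer root y with |y| ≤ 4.
  x = 2: f_y(2, y) = 6*y**2 + 58*y + 145; no integer root y with |y| ≤ 4.
  x = 3: f_y(3, y) = 6*y**2 + 62*y + 168; no integer root y with |y| ≤ 4.
  x = 4: f_y(4, y) = 6*y**2 + 66*y + 193; no integer root y with |y| ≤ 4.
Only singular point on the grid: (-3, -3).
Classify: substitute x = -3 + u, y = -3 + v and expand: f = -u**3 + u**2*v + 2*u*v**2 + 2*v**3 + v**2.
No constant or linear terms (consistent with a singular point). Quadratic part: v**2. Cubic part: -u**3 + u**2*v + 2*u*v**2 + 2*v**3.
The quadratic part v**2 is a perfect square, so there is a single (double) tangent line v = 0, i.e. y = -3. Restricting the cubic part to that line (v = 0) leaves -u**3 ≠ 0, so f is not divisible by v and the branch is v² ≈ u**3 to lowest order — this is a cusp.
Classification: cusp.


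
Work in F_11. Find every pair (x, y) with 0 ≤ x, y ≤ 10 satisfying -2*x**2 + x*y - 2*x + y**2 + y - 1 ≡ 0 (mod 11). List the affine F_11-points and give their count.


Affine F_11-points: {(0, 3), (0, 7), (5, 6), (5, 10), (6, 1), (6, 3), (8, 6), (8, 7), (10, 1), (10, 10)}; count = 10.

For each of the 121 pairs (x, y) ∈ F_11², evaluate f(x, y) mod 11. Record the zeros.
  x = 0: [0↦10, 1↦1, 2↦5, 3↦0, 4↦8, 5↦7, 6↦8, 7↦0, 8↦5, 9↦1, 10↦10]  zeros at y ∈ {3, 7}
  x = 1: [0↦6, 1↦9, 2↦3, 3↦10, 4↦8, 5↦8, 6↦10, 7↦3, 8↦9, 9↦6, 10↦5]  zeros at y ∈ ∅
  x = 2: [0↦9, 1↦2, 2↦8, 3↦5, 4↦4, 5↦5, 6↦8, 7↦2, 8↦9, 9↦7, 10↦7]  zeros at y ∈ ∅
  x = 3: [0↦8, 1↦2, 2↦9, 3↦7, 4↦7, 5↦9, 6↦2, 7↦8, 8↦5, 9↦4, 10↦5]  zeros at y ∈ ∅
  x = 4: [0↦3, 1↦9, 2↦6, 3↦5, 4↦6, 5↦9, 6↦3, 7↦10, 8↦8, 9↦8, 10↦10]  zeros at y ∈ ∅
  x = 5: [0↦5, 1↦1, 2↦10, 3↦10, 4↦1, 5↦5, 6↦0, 7↦8, 8↦7, 9↦8, 10↦0]  zeros at y ∈ {6, 10}
  x = 6: [0↦3, 1↦0, 2↦10, 3↦0, 4↦3, 5↦8, 6↦4, 7↦2, 8↦2, 9↦4, 10↦8]  zeros at y ∈ {1, 3}
  x = 7: [0↦8, 1↦6, 2↦6, 3↦8, 4↦1, 5↦7, 6↦4, 7↦3, 8↦4, 9↦7, 10↦1]  zeros at y ∈ ∅
  x = 8: [0↦9, 1↦8, 2↦9, 3↦1, 4↦6, 5↦2, 6↦0, 7↦0, 8↦2, 9↦6, 10↦1]  zeros at y ∈ {6, 7}
  x = 9: [0↦6, 1↦6, 2↦8, 3↦1, 4↦7, 5↦4, 6↦3, 7↦4, 8↦7, 9↦1, 10↦8]  zeros at y ∈ ∅
  x = 10: [0↦10, 1↦0, 2↦3, 3↦8, 4↦4, 5↦2, 6↦2, 7↦4, 8↦8, 9↦3, 10↦0]  zeros at y ∈ {1, 10}
Collecting zeros: affine points = {(0, 3), (0, 7), (5, 6), (5, 10), (6, 1), (6, 3), (8, 6), (8, 7), (10, 1), (10, 10)}.
Total count |C(F_11)_aff| = 10.


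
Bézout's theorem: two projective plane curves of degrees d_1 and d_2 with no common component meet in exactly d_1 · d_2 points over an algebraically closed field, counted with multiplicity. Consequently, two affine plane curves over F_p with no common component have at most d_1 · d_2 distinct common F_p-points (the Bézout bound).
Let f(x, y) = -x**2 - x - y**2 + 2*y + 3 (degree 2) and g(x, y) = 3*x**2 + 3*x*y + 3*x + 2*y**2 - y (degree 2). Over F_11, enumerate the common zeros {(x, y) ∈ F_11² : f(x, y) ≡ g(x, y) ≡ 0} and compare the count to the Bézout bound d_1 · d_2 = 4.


Common zeros: ∅; count = 0; Bézout bound = 4.

deg(f) = 2, deg(g) = 2, so Bézout bound = 4.
Scan x ∈ F_11. For each x, list the y ∈ F_11 with f(x, y) ≡ 0 and those with g(x, y) ≡ 0 (mod 11); the common zeros in that column are the intersection.
  x = 0: f ≡ 0 at y ∈ {3, 10}; g ≡ 0 at y ∈ {0, 6}; common: ∅.
  x = 1: f ≡ 0 at y ∈ ∅; g ≡ 0 at y ∈ {5}; common: ∅.
  x = 2: f ≡ 0 at y ∈ {4, 9}; g ≡ 0 at y ∈ ∅; common: ∅.
  x = 3: f ≡ 0 at y ∈ {6, 7}; g ≡ 0 at y ∈ ∅; common: ∅.
  x = 4: f ≡ 0 at y ∈ ∅; g ≡ 0 at y ∈ {5, 6}; common: ∅.
  x = 5: f ≡ 0 at y ∈ ∅; g ≡ 0 at y ∈ {7, 8}; common: ∅.
  x = 6: f ≡ 0 at y ∈ ∅; g ≡ 0 at y ∈ ∅; common: ∅.
  x = 7: f ≡ 0 at y ∈ {6, 7}; g ≡ 0 at y ∈ ∅; common: ∅.
  x = 8: f ≡ 0 at y ∈ {4, 9}; g ≡ 0 at y ∈ {8}; common: ∅.
  x = 9: f ≡ 0 at y ∈ ∅; g ≡ 0 at y ∈ {2, 7}; common: ∅.
  x = 10: f ≡ 0 at y ∈ {3, 10}; g ≡ 0 at y ∈ {0, 2}; common: ∅.
Collecting: common zeros = ∅, so the count is 0.
Comparison with the Bézout bound: 0 ≤ 4 = deg(f)·deg(g), as expected for curves with no common component (the affine F_11-count falls short of the bound because intersections may lie at infinity, over extension fields, or carry multiplicity).


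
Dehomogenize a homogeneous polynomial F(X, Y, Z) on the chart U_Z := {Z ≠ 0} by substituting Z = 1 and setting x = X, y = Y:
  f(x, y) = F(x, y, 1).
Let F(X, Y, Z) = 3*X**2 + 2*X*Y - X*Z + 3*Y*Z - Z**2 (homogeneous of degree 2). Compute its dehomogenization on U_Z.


f(x, y) = 3*x**2 + 2*x*y - x + 3*y - 1

On U_Z we set Z = 1. Each monomial c·X^i·Y^j·Z^k in F becomes c·x^i·y^j·1^k = c·x^i·y^j.
Substituting Z = 1: F(X, Y, 1) = 3*x**2 + 2*x*y - x + 3*y - 1.
Note: deg(f) ≤ deg(F) = 2; strict inequality happens when F is divisible by Z (lost terms).


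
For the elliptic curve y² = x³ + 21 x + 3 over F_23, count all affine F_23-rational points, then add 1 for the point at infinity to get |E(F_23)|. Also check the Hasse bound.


Affine points = {(0, 7), (0, 16), (1, 5), (1, 18), (3, 1), (3, 22), (4, 6), (4, 17), (5, 7), (5, 16), (6, 0), (8, 4), (8, 19), (9, 1), (9, 22), (11, 1), (11, 22), (13, 9), (13, 14), (15, 6), (15, 17), (17, 11), (17, 12), (18, 7), (18, 16), (19, 4), (19, 19), (22, 2), (22, 21)}; affine count = 29; |E(F_23)| = 30.

Discriminant check: Δ ∝ 4a³ + 27b² = 4·21³ + 27·3² = 4·9261 + 27·9 ≡ 4 (mod 23). Nonzero ⇒ E is nonsingular.
For each x ∈ F_23, compute rhs = x³ + 21·x + 3 mod 23, then count y ∈ F_23 with y² ≡ rhs.
  x = 0: rhs = 3, matching y values: 7, 16 (2 points).
  x = 1: rhs = 2, matching y values: 5, 18 (2 points).
  x = 2: rhs = 7, matching y values: none (0 points).
  x = 3: rhs = 1, matching y values: 1, 22 (2 points).
  x = 4: rhs = 13, matching y values: 6, 17 (2 points).
  x = 5: rhs = 3, matching y values: 7, 16 (2 points).
  x = 6: rhs = 0, matching y values: 0 (1 points).
  x = 7: rhs = 10, matching y values: none (0 points).
  x = 8: rhs = 16, matching y values: 4, 19 (2 points).
  x = 9: rhs = 1, matching y values: 1, 22 (2 points).
  x = 10: rhs = 17, matching y values: none (0 points).
  x = 11: rhs = 1, matching y values: 1, 22 (2 points).
  x = 12: rhs = 5, matching y values: none (0 points).
  x = 13: rhs = 12, matching y values: 9, 14 (2 points).
  x = 14: rhs = 5, matching y values: none (0 points).
  x = 15: rhs = 13, matching y values: 6, 17 (2 points).
  x = 16: rhs = 19, matching y values: none (0 points).
  x = 17: rhs = 6, matching y values: 11, 12 (2 points).
  x = 18: rhs = 3, matching y values: 7, 16 (2 points).
  x = 19: rhs = 16, matching y values: 4, 19 (2 points).
  x = 20: rhs = 5, matching y values: none (0 points).
  x = 21: rhs = 22, matching y values: none (0 points).
  x = 22: rhs = 4, matching y values: 2, 21 (2 points).
Total affine count: 29.
Full point count |E(F_23)| = 29 + 1 = 30.
Hasse bound: |30 − (23+1)| = |6| = 6 ≤ 2√23 ≈ 9.5917 ✓.


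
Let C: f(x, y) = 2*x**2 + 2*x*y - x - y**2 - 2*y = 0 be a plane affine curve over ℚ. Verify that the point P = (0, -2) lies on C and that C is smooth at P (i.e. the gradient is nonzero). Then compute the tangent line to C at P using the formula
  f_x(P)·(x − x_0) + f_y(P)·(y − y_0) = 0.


Tangent line at P: -5*x + 2*y + 4 = 0.

Step 1: f(0, -2) = 0, so P lies on C.
Step 2: partial derivatives
  f_x(x, y) = 4*x + 2*y - 1, f_y(x, y) = 2*x - 2*y - 2.
  f_x(P) = -5, f_y(P) = 2 (gradient nonzero, so P is smooth).
Step 3: tangent line at P: -5·(x − 0) + 2·(y − -2) = 0.
Expanding: -5*x + 2*y + 4 = 0.


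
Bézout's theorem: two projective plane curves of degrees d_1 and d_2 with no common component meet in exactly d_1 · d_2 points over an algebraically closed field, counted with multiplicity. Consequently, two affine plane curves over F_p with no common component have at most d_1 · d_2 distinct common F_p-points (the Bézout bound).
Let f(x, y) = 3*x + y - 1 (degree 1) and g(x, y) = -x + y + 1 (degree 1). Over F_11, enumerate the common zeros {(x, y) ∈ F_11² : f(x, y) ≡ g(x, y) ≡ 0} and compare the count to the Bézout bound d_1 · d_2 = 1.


Common zeros: {(6, 5)}; count = 1; Bézout bound = 1.

deg(f) = 1, deg(g) = 1, so Bézout bound = 1.
Scan x ∈ F_11. For each x, list the y ∈ F_11 with f(x, y) ≡ 0 and those with g(x, y) ≡ 0 (mod 11); the common zeros in that column are the intersection.
  x = 0: f ≡ 0 at y ∈ {1}; g ≡ 0 at y ∈ {10}; common: ∅.
  x = 1: f ≡ 0 at y ∈ {9}; g ≡ 0 at y ∈ {0}; common: ∅.
  x = 2: f ≡ 0 at y ∈ {6}; g ≡ 0 at y ∈ {1}; common: ∅.
  x = 3: f ≡ 0 at y ∈ {3}; g ≡ 0 at y ∈ {2}; common: ∅.
  x = 4: f ≡ 0 at y ∈ {0}; g ≡ 0 at y ∈ {3}; common: ∅.
  x = 5: f ≡ 0 at y ∈ {8}; g ≡ 0 at y ∈ {4}; common: ∅.
  x = 6: f ≡ 0 at y ∈ {5}; g ≡ 0 at y ∈ {5}; common: {5}.
  x = 7: f ≡ 0 at y ∈ {2}; g ≡ 0 at y ∈ {6}; common: ∅.
  x = 8: f ≡ 0 at y ∈ {10}; g ≡ 0 at y ∈ {7}; common: ∅.
  x = 9: f ≡ 0 at y ∈ {7}; g ≡ 0 at y ∈ {8}; common: ∅.
  x = 10: f ≡ 0 at y ∈ {4}; g ≡ 0 at y ∈ {9}; common: ∅.
Collecting: common zeros = {(6, 5)}, so the count is 1.
Comparison with the Bézout bound: 1 ≤ 1 = deg(f)·deg(g), as expected for curves with no common component (the bound is attained).


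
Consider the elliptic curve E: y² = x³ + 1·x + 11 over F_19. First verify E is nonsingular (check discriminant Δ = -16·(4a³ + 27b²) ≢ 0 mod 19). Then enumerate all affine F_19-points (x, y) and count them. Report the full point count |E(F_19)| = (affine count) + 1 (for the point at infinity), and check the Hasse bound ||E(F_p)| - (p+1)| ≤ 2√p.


Affine points = {(0, 7), (0, 12), (6, 9), (6, 10), (7, 0), (11, 2), (11, 17), (13, 6), (13, 13), (15, 0), (16, 0), (17, 1), (17, 18), (18, 3), (18, 16)}; affine count = 15; |E(F_19)| = 16.

Discriminant check: Δ ∝ 4a³ + 27b² = 4·1³ + 27·11² = 4·1 + 27·121 ≡ 3 (mod 19). Nonzero ⇒ E is nonsingular.
For each x ∈ F_19, compute rhs = x³ + 1·x + 11 mod 19, then count y ∈ F_19 with y² ≡ rhs.
  x = 0: rhs = 11, matching y values: 7, 12 (2 points).
  x = 1: rhs = 13, matching y values: none (0 points).
  x = 2: rhs = 2, matching y values: none (0 points).
  x = 3: rhs = 3, matching y values: none (0 points).
  x = 4: rhs = 3, matching y values: none (0 points).
  x = 5: rhs = 8, matching y values: none (0 points).
  x = 6: rhs = 5, matching y values: 9, 10 (2 points).
  x = 7: rhs = 0, matching y values: 0 (1 points).
  x = 8: rhs = 18, matching y values: none (0 points).
  x = 9: rhs = 8, matching y values: none (0 points).
  x = 10: rhs = 14, matching y values: none (0 points).
  x = 11: rhs = 4, matching y values: 2, 17 (2 points).
  x = 12: rhs = 3, matching y values: none (0 points).
  x = 13: rhs = 17, matching y values: 6, 13 (2 points).
  x = 14: rhs = 14, matching y values: none (0 points).
  x = 15: rhs = 0, matching y values: 0 (1 points).
  x = 16: rhs = 0, matching y values: 0 (1 points).
  x = 17: rhs = 1, matching y values: 1, 18 (2 points).
  x = 18: rhs = 9, matching y values: 3, 16 (2 points).
Total affine count: 15.
Full point count |E(F_19)| = 15 + 1 = 16.
Hasse bound: |16 − (19+1)| = |-4| = 4 ≤ 2√19 ≈ 8.7178 ✓.


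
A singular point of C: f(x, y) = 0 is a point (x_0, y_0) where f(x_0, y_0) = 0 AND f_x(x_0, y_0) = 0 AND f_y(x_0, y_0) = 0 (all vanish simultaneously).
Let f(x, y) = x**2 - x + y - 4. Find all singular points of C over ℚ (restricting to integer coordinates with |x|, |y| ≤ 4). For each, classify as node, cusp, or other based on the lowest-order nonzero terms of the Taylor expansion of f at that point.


No singular points in the scanned grid; C is smooth there.

Compute partial derivatives:
  f_x = 2*x - 1.
  f_y = 1.
f_y = 1 is a nonzero constant, so f_y never vanishes: no point (x, y) can satisfy f = f_x = f_y = 0. In particular no (x, y) ∈ {−4, ..., 4}² is singular; the curve is smooth.


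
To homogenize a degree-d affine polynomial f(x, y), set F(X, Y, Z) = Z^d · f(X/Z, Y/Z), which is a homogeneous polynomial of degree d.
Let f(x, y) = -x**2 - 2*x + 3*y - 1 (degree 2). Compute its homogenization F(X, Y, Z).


F(X, Y, Z) = -X**2 - 2*X*Z + 3*Y*Z - Z**2

deg(f) = 2.
Substitute x = X/Z, y = Y/Z into f, then multiply by Z^2.
  monomial -1·x^2·y^0 ↦ -1·X^2·Y^0·Z^0.
  monomial -2·x^1·y^0 ↦ -2·X^1·Y^0·Z^1.
  monomial 3·x^0·y^1 ↦ 3·X^0·Y^1·Z^1.
  monomial -1·x^0·y^0 ↦ -1·X^0·Y^0·Z^2.
Collecting: F(X, Y, Z) = -X**2 - 2*X*Z + 3*Y*Z - Z**2.


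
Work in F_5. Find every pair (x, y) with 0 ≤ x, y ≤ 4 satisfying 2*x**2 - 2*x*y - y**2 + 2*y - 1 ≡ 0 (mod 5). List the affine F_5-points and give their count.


Affine F_5-points: {(0, 1), (1, 1), (1, 4), (3, 2), (3, 4), (4, 2)}; count = 6.

For each of the 25 pairs (x, y) ∈ F_5², evaluate f(x, y) mod 5. Record the zeros.
  x = 0: [0↦4, 1↦0, 2↦4, 3↦1, 4↦1]  zeros at y ∈ {1}
  x = 1: [0↦1, 1↦0, 2↦2, 3↦2, 4↦0]  zeros at y ∈ {1, 4}
  x = 2: [0↦2, 1↦4, 2↦4, 3↦2, 4↦3]  zeros at y ∈ ∅
  x = 3: [0↦2, 1↦2, 2↦0, 3↦1, 4↦0]  zeros at y ∈ {2, 4}
  x = 4: [0↦1, 1↦4, 2↦0, 3↦4, 4↦1]  zeros at y ∈ {2}
Collecting zeros: affine points = {(0, 1), (1, 1), (1, 4), (3, 2), (3, 4), (4, 2)}.
Total count |C(F_5)_aff| = 6.


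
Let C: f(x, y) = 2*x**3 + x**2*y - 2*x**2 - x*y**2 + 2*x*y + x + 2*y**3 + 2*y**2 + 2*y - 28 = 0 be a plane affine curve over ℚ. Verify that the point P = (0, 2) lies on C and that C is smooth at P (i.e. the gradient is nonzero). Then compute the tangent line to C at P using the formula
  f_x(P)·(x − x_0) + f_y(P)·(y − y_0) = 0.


Tangent line at P: x + 34*y - 68 = 0.

Step 1: f(0, 2) = 0, so P lies on C.
Step 2: partial derivatives
  f_x(x, y) = 6*x**2 + 2*x*y - 4*x - y**2 + 2*y + 1, f_y(x, y) = x**2 - 2*x*y + 2*x + 6*y**2 + 4*y + 2.
  f_x(P) = 1, f_y(P) = 34 (gradient nonzero, so P is smooth).
Step 3: tangent line at P: 1·(x − 0) + 34·(y − 2) = 0.
Expanding: x + 34*y - 68 = 0.


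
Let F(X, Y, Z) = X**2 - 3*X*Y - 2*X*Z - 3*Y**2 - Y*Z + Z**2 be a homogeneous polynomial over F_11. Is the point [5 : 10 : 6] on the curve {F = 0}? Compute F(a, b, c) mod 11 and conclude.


F(5,10,6) ≡ 8 (mod 11); P is NOT on the curve.

Evaluate F(5, 10, 6) term-by-term (mod 11).
  X**2 ↦ 1·25·1·1 = 25
  -3*X*Y ↦ -3·5·10·1 = -150
  -2*X*Z ↦ -2·5·1·6 = -60
  -3*Y**2 ↦ -3·1·100·1 = -300
  -Y*Z ↦ -1·1·10·6 = -60
  Z**2 ↦ 1·1·1·36 = 36
Sum: F(5, 10, 6) = (25) + (-150) + (-60) + (-300) + (-60) + (36) = -509.
Reducing mod 11: -509 ≡ 8 (mod 11).
Since F(a, b, c) ≡ 8 ≠ 0 (mod 11), P does NOT lie on the curve.


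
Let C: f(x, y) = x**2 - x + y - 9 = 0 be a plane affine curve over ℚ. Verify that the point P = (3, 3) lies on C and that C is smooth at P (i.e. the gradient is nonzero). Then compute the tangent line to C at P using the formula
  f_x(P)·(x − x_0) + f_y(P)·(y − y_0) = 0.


Tangent line at P: 5*x + y - 18 = 0.

Step 1: f(3, 3) = 0, so P lies on C.
Step 2: partial derivatives
  f_x(x, y) = 2*x - 1, f_y(x, y) = 1.
  f_x(P) = 5, f_y(P) = 1 (gradient nonzero, so P is smooth).
Step 3: tangent line at P: 5·(x − 3) + 1·(y − 3) = 0.
Expanding: 5*x + y - 18 = 0.


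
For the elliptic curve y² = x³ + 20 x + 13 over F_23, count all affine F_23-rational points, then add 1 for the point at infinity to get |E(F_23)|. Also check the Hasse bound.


Affine points = {(0, 6), (0, 17), (3, 10), (3, 13), (5, 10), (5, 13), (6, 2), (6, 21), (7, 6), (7, 17), (8, 8), (8, 15), (9, 5), (9, 18), (11, 0), (12, 7), (12, 16), (13, 3), (13, 20), (14, 1), (14, 22), (15, 10), (15, 13), (16, 6), (16, 17), (18, 8), (18, 15), (20, 8), (20, 15)}; affine count = 29; |E(F_23)| = 30.

Discriminant check: Δ ∝ 4a³ + 27b² = 4·20³ + 27·13² = 4·8000 + 27·169 ≡ 16 (mod 23). Nonzero ⇒ E is nonsingular.
For each x ∈ F_23, compute rhs = x³ + 20·x + 13 mod 23, then count y ∈ F_23 with y² ≡ rhs.
  x = 0: rhs = 13, matching y values: 6, 17 (2 points).
  x = 1: rhs = 11, matching y values: none (0 points).
  x = 2: rhs = 15, matching y values: none (0 points).
  x = 3: rhs = 8, matching y values: 10, 13 (2 points).
  x = 4: rhs = 19, matching y values: none (0 points).
  x = 5: rhs = 8, matching y values: 10, 13 (2 points).
  x = 6: rhs = 4, matching y values: 2, 21 (2 points).
  x = 7: rhs = 13, matching y values: 6, 17 (2 points).
  x = 8: rhs = 18, matching y values: 8, 15 (2 points).
  x = 9: rhs = 2, matching y values: 5, 18 (2 points).
  x = 10: rhs = 17, matching y values: none (0 points).
  x = 11: rhs = 0, matching y values: 0 (1 points).
  x = 12: rhs = 3, matching y values: 7, 16 (2 points).
  x = 13: rhs = 9, matching y values: 3, 20 (2 points).
  x = 14: rhs = 1, matching y values: 1, 22 (2 points).
  x = 15: rhs = 8, matching y values: 10, 13 (2 points).
  x = 16: rhs = 13, matching y values: 6, 17 (2 points).
  x = 17: rhs = 22, matching y values: none (0 points).
  x = 18: rhs = 18, matching y values: 8, 15 (2 points).
  x = 19: rhs = 7, matching y values: none (0 points).
  x = 20: rhs = 18, matching y values: 8, 15 (2 points).
  x = 21: rhs = 11, matching y values: none (0 points).
  x = 22: rhs = 15, matching y values: none (0 points).
Total affine count: 29.
Full point count |E(F_23)| = 29 + 1 = 30.
Hasse bound: |30 − (23+1)| = |6| = 6 ≤ 2√23 ≈ 9.5917 ✓.


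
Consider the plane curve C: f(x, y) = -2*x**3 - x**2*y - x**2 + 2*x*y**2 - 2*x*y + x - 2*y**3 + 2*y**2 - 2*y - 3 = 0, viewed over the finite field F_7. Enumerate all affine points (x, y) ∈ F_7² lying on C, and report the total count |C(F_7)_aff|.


Affine F_7-points: {(2, 0), (3, 0), (4, 1), (4, 5), (4, 6), (5, 0), (5, 2), (5, 4), (6, 2), (6, 6)}; count = 10.

For each of the 49 pairs (x, y) ∈ F_7², evaluate f(x, y) mod 7. Record the zeros.
  x = 0: [0↦4, 1↦2, 2↦6, 3↦4, 4↦5, 5↦4, 6↦3]  zeros at y ∈ ∅
  x = 1: [0↦2, 1↦6, 2↦6, 3↦4, 4↦2, 5↦2, 6↦6]  zeros at y ∈ ∅
  x = 2: [0↦0, 1↦1, 2↦2, 3↦5, 4↦5, 5↦4, 6↦4]  zeros at y ∈ {0}
  x = 3: [0↦0, 1↦3, 2↦3, 3↦2, 4↦2, 5↦5, 6↦6]  zeros at y ∈ {0}
  x = 4: [0↦4, 1↦0, 2↦4, 3↦4, 4↦2, 5↦0, 6↦0]  zeros at y ∈ {1, 5, 6}
  x = 5: [0↦0, 1↦1, 2↦0, 3↦6, 4↦0, 5↦5, 6↦2]  zeros at y ∈ {0, 2, 4}
  x = 6: [0↦4, 1↦1, 2↦0, 3↦3, 4↦5, 5↦1, 6↦0]  zeros at y ∈ {2, 6}
Collecting zeros: affine points = {(2, 0), (3, 0), (4, 1), (4, 5), (4, 6), (5, 0), (5, 2), (5, 4), (6, 2), (6, 6)}.
Total count |C(F_7)_aff| = 10.


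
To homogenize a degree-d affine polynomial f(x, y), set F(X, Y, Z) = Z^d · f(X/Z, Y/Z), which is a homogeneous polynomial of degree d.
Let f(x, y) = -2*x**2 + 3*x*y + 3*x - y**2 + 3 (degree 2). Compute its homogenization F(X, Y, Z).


F(X, Y, Z) = -2*X**2 + 3*X*Y + 3*X*Z - Y**2 + 3*Z**2

deg(f) = 2.
Substitute x = X/Z, y = Y/Z into f, then multiply by Z^2.
  monomial -2·x^2·y^0 ↦ -2·X^2·Y^0·Z^0.
  monomial 3·x^1·y^1 ↦ 3·X^1·Y^1·Z^0.
  monomial 3·x^1·y^0 ↦ 3·X^1·Y^0·Z^1.
  monomial -1·x^0·y^2 ↦ -1·X^0·Y^2·Z^0.
  monomial 3·x^0·y^0 ↦ 3·X^0·Y^0·Z^2.
Collecting: F(X, Y, Z) = -2*X**2 + 3*X*Y + 3*X*Z - Y**2 + 3*Z**2.


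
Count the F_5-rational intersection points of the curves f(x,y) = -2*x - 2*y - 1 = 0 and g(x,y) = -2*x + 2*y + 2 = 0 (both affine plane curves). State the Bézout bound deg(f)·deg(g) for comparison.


Common zeros: {(4, 3)}; count = 1; Bézout bound = 1.

deg(f) = 1, deg(g) = 1, so Bézout bound = 1.
Scan x ∈ F_5. For each x, list the y ∈ F_5 with f(x, y) ≡ 0 and those with g(x, y) ≡ 0 (mod 5); the common zeros in that column are the intersection.
  x = 0: f ≡ 0 at y ∈ {2}; g ≡ 0 at y ∈ {4}; common: ∅.
  x = 1: f ≡ 0 at y ∈ {1}; g ≡ 0 at y ∈ {0}; common: ∅.
  x = 2: f ≡ 0 at y ∈ {0}; g ≡ 0 at y ∈ {1}; common: ∅.
  x = 3: f ≡ 0 at y ∈ {4}; g ≡ 0 at y ∈ {2}; common: ∅.
  x = 4: f ≡ 0 at y ∈ {3}; g ≡ 0 at y ∈ {3}; common: {3}.
Collecting: common zeros = {(4, 3)}, so the count is 1.
Comparison with the Bézout bound: 1 ≤ 1 = deg(f)·deg(g), as expected for curves with no common component (the bound is attained).


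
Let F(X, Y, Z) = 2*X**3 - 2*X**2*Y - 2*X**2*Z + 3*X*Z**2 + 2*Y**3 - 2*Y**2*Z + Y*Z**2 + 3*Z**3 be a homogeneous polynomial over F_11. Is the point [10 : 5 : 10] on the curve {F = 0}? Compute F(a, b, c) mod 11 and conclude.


F(10,5,10) ≡ 3 (mod 11); P is NOT on the curve.

Evaluate F(10, 5, 10) term-by-term (mod 11).
  2*X**3 ↦ 2·1000·1·1 = 2000
  -2*X**2*Y ↦ -2·100·5·1 = -1000
  -2*X**2*Z ↦ -2·100·1·10 = -2000
  3*X*Z**2 ↦ 3·10·1·100 = 3000
  2*Y**3 ↦ 2·1·125·1 = 250
  -2*Y**2*Z ↦ -2·1·25·10 = -500
  Y*Z**2 ↦ 1·1·5·100 = 500
  3*Z**3 ↦ 3·1·1·1000 = 3000
Sum: F(10, 5, 10) = (2000) + (-1000) + (-2000) + (3000) + (250) + (-500) + (500) + (3000) = 5250.
Reducing mod 11: 5250 ≡ 3 (mod 11).
Since F(a, b, c) ≡ 3 ≠ 0 (mod 11), P does NOT lie on the curve.


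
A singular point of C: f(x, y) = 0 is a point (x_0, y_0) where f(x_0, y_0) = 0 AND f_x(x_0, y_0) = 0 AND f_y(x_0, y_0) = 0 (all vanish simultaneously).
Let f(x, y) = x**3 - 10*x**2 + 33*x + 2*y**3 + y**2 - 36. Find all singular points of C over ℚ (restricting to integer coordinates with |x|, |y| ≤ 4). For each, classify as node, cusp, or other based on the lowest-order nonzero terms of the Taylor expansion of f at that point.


Singular points: {(3, 0)}; classification: node.

Compute partial derivatives:
  f_x = 3*x**2 - 20*x + 33.
  f_y = 6*y**2 + 2*y.
Scan x_0 ∈ {−4, ..., 4}. For each x_0, f_y(x_0, y) is a polynomial in y; find its integer roots y ∈ {−4, ..., 4}, then test f_x and f at those candidates.
  x = -4: f_y(-4, y) = 6*y**2 + 2*y; vanishes at y ∈ {0}. (-4, 0): f_x = 161 ≠ 0.
  x = -3: f_y(-3, y) = 6*y**2 + 2*y; vanishes at y ∈ {0}. (-3, 0): f_x = 120 ≠ 0.
  x = -2: f_y(-2, y) = 6*y**2 + 2*y; vanishes at y ∈ {0}. (-2, 0): f_x = 85 ≠ 0.
  x = -1: f_y(-1, y) = 6*y**2 + 2*y; vanishes at y ∈ {0}. (-1, 0): f_x = 56 ≠ 0.
  x = 0: f_y(0, y) = 6*y**2 + 2*y; vanishes at y ∈ {0}. (0, 0): f_x = 33 ≠ 0.
  x = 1: f_y(1, y) = 6*y**2 + 2*y; vanishes at y ∈ {0}. (1, 0): f_x = 16 ≠ 0.
  x = 2: f_y(2, y) = 6*y**2 + 2*y; vanishes at y ∈ {0}. (2, 0): f_x = 5 ≠ 0.
  x = 3: f_y(3, y) = 6*y**2 + 2*y; vanishes at y ∈ {0}. (3, 0): f_x = 0, f = 0 — SINGULAR.
  x = 4: f_y(4, y) = 6*y**2 + 2*y; vanishes at y ∈ {0}. (4, 0): f_x = 1 ≠ 0.
Only singular point on the grid: (3, 0).
Classify: substitute x = 3 + u, y = 0 + v and expand: f = u**3 - u**2 + 2*v**3 + v**2.
No constant or linear terms (consistent with a singular point). Quadratic part: -u**2 + v**2. Cubic part: u**3 + 2*v**3.
The quadratic part v**2 - u**2 = (v − u)(v + u) splits into two distinct linear factors, so there are two distinct tangent lines y − 0 = ±(x − 3) — this is a node (ordinary double point).
Classification: node.


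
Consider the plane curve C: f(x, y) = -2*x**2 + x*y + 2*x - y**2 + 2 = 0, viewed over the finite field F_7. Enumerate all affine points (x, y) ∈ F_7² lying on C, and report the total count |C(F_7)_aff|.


Affine F_7-points: {(0, 3), (0, 4), (1, 2), (1, 6), (3, 4), (3, 6), (6, 3)}; count = 7.

For each of the 49 pairs (x, y) ∈ F_7², evaluate f(x, y) mod 7. Record the zeros.
  x = 0: [0↦2, 1↦1, 2↦5, 3↦0, 4↦0, 5↦5, 6↦1]  zeros at y ∈ {3, 4}
  x = 1: [0↦2, 1↦2, 2↦0, 3↦3, 4↦4, 5↦3, 6↦0]  zeros at y ∈ {2, 6}
  x = 2: [0↦5, 1↦6, 2↦5, 3↦2, 4↦4, 5↦4, 6↦2]  zeros at y ∈ ∅
  x = 3: [0↦4, 1↦6, 2↦6, 3↦4, 4↦0, 5↦1, 6↦0]  zeros at y ∈ {4, 6}
  x = 4: [0↦6, 1↦2, 2↦3, 3↦2, 4↦6, 5↦1, 6↦1]  zeros at y ∈ ∅
  x = 5: [0↦4, 1↦1, 2↦3, 3↦3, 4↦1, 5↦4, 6↦5]  zeros at y ∈ ∅
  x = 6: [0↦5, 1↦3, 2↦6, 3↦0, 4↦6, 5↦3, 6↦5]  zeros at y ∈ {3}
Collecting zeros: affine points = {(0, 3), (0, 4), (1, 2), (1, 6), (3, 4), (3, 6), (6, 3)}.
Total count |C(F_7)_aff| = 7.


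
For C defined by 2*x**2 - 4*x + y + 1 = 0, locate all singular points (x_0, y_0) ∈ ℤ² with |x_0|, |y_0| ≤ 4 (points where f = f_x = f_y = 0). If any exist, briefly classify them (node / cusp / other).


No singular points in the scanned grid; C is smooth there.

Compute partial derivatives:
  f_x = 4*x - 4.
  f_y = 1.
f_y = 1 is a nonzero constant, so f_y never vanishes: no point (x, y) can satisfy f = f_x = f_y = 0. In particular no (x, y) ∈ {−4, ..., 4}² is singular; the curve is smooth.


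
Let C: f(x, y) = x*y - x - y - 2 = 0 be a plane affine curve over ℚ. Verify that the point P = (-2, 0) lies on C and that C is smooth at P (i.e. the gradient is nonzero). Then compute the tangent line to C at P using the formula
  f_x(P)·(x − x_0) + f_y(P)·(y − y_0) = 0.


Tangent line at P: -x - 3*y - 2 = 0.

Step 1: f(-2, 0) = 0, so P lies on C.
Step 2: partial derivatives
  f_x(x, y) = y - 1, f_y(x, y) = x - 1.
  f_x(P) = -1, f_y(P) = -3 (gradient nonzero, so P is smooth).
Step 3: tangent line at P: -1·(x − -2) + -3·(y − 0) = 0.
Expanding: -x - 3*y - 2 = 0.


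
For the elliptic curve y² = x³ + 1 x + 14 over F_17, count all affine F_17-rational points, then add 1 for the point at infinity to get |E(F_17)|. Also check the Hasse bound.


Affine points = {(1, 4), (1, 13), (5, 5), (5, 12), (6, 7), (6, 10), (9, 2), (9, 15), (10, 2), (10, 15), (11, 8), (11, 9), (14, 1), (14, 16), (15, 2), (15, 15)}; affine count = 16; |E(F_17)| = 17.

Discriminant check: Δ ∝ 4a³ + 27b² = 4·1³ + 27·14² = 4·1 + 27·196 ≡ 9 (mod 17). Nonzero ⇒ E is nonsingular.
For each x ∈ F_17, compute rhs = x³ + 1·x + 14 mod 17, then count y ∈ F_17 with y² ≡ rhs.
  x = 0: rhs = 14, matching y values: none (0 points).
  x = 1: rhs = 16, matching y values: 4, 13 (2 points).
  x = 2: rhs = 7, matching y values: none (0 points).
  x = 3: rhs = 10, matching y values: none (0 points).
  x = 4: rhs = 14, matching y values: none (0 points).
  x = 5: rhs = 8, matching y values: 5, 12 (2 points).
  x = 6: rhs = 15, matching y values: 7, 10 (2 points).
  x = 7: rhs = 7, matching y values: none (0 points).
  x = 8: rhs = 7, matching y values: none (0 points).
  x = 9: rhs = 4, matching y values: 2, 15 (2 points).
  x = 10: rhs = 4, matching y values: 2, 15 (2 points).
  x = 11: rhs = 13, matching y values: 8, 9 (2 points).
  x = 12: rhs = 3, matching y values: none (0 points).
  x = 13: rhs = 14, matching y values: none (0 points).
  x = 14: rhs = 1, matching y values: 1, 16 (2 points).
  x = 15: rhs = 4, matching y values: 2, 15 (2 points).
  x = 16: rhs = 12, matching y values: none (0 points).
Total affine count: 16.
Full point count |E(F_17)| = 16 + 1 = 17.
Hasse bound: |17 − (17+1)| = |-1| = 1 ≤ 2√17 ≈ 8.2462 ✓.


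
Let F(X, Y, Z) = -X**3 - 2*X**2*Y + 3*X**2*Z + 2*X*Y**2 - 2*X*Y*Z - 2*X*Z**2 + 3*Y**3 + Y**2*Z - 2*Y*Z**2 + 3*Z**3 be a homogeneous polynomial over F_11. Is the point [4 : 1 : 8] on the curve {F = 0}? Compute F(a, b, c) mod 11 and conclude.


F(4,1,8) ≡ 6 (mod 11); P is NOT on the curve.

Evaluate F(4, 1, 8) term-by-term (mod 11).
  -X**3 ↦ -1·64·1·1 = -64
  -2*X**2*Y ↦ -2·16·1·1 = -32
  3*X**2*Z ↦ 3·16·1·8 = 384
  2*X*Y**2 ↦ 2·4·1·1 = 8
  -2*X*Y*Z ↦ -2·4·1·8 = -64
  -2*X*Z**2 ↦ -2·4·1·64 = -512
  3*Y**3 ↦ 3·1·1·1 = 3
  Y**2*Z ↦ 1·1·1·8 = 8
  -2*Y*Z**2 ↦ -2·1·1·64 = -128
  3*Z**3 ↦ 3·1·1·512 = 1536
Sum: F(4, 1, 8) = (-64) + (-32) + (384) + (8) + (-64) + (-512) + (3) + (8) + (-128) + (1536) = 1139.
Reducing mod 11: 1139 ≡ 6 (mod 11).
Since F(a, b, c) ≡ 6 ≠ 0 (mod 11), P does NOT lie on the curve.


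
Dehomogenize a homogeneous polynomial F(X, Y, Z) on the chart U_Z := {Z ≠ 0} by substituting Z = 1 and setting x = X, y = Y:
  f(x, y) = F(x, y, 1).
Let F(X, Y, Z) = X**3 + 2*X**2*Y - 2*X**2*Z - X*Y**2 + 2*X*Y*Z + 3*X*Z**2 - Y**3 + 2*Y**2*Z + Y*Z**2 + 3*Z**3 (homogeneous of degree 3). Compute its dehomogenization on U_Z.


f(x, y) = x**3 + 2*x**2*y - 2*x**2 - x*y**2 + 2*x*y + 3*x - y**3 + 2*y**2 + y + 3

On U_Z we set Z = 1. Each monomial c·X^i·Y^j·Z^k in F becomes c·x^i·y^j·1^k = c·x^i·y^j.
Substituting Z = 1: F(X, Y, 1) = x**3 + 2*x**2*y - 2*x**2 - x*y**2 + 2*x*y + 3*x - y**3 + 2*y**2 + y + 3.
Note: deg(f) ≤ deg(F) = 3; strict inequality happens when F is divisible by Z (lost terms).


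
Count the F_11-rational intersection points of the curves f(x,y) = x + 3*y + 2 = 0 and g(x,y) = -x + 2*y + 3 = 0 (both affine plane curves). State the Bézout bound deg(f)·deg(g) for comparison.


Common zeros: {(1, 10)}; count = 1; Bézout bound = 1.

deg(f) = 1, deg(g) = 1, so Bézout bound = 1.
Scan x ∈ F_11. For each x, list the y ∈ F_11 with f(x, y) ≡ 0 and those with g(x, y) ≡ 0 (mod 11); the common zeros in that column are the intersection.
  x = 0: f ≡ 0 at y ∈ {3}; g ≡ 0 at y ∈ {4}; common: ∅.
  x = 1: f ≡ 0 at y ∈ {10}; g ≡ 0 at y ∈ {10}; common: {10}.
  x = 2: f ≡ 0 at y ∈ {6}; g ≡ 0 at y ∈ {5}; common: ∅.
  x = 3: f ≡ 0 at y ∈ {2}; g ≡ 0 at y ∈ {0}; common: ∅.
  x = 4: f ≡ 0 at y ∈ {9}; g ≡ 0 at y ∈ {6}; common: ∅.
  x = 5: f ≡ 0 at y ∈ {5}; g ≡ 0 at y ∈ {1}; common: ∅.
  x = 6: f ≡ 0 at y ∈ {1}; g ≡ 0 at y ∈ {7}; common: ∅.
  x = 7: f ≡ 0 at y ∈ {8}; g ≡ 0 at y ∈ {2}; common: ∅.
  x = 8: f ≡ 0 at y ∈ {4}; g ≡ 0 at y ∈ {8}; common: ∅.
  x = 9: f ≡ 0 at y ∈ {0}; g ≡ 0 at y ∈ {3}; common: ∅.
  x = 10: f ≡ 0 at y ∈ {7}; g ≡ 0 at y ∈ {9}; common: ∅.
Collecting: common zeros = {(1, 10)}, so the count is 1.
Comparison with the Bézout bound: 1 ≤ 1 = deg(f)·deg(g), as expected for curves with no common component (the bound is attained).


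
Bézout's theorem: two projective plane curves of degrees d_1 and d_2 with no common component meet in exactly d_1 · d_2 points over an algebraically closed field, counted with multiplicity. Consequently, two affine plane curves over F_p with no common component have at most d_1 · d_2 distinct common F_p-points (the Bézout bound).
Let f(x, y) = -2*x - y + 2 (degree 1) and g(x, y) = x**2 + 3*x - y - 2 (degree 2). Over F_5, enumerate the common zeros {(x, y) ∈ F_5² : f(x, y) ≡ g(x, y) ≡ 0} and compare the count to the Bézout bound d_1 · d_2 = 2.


Common zeros: {(2, 3), (3, 1)}; count = 2; Bézout bound = 2.

deg(f) = 1, deg(g) = 2, so Bézout bound = 2.
Scan x ∈ F_5. For each x, list the y ∈ F_5 with f(x, y) ≡ 0 and those with g(x, y) ≡ 0 (mod 5); the common zeros in that column are the intersection.
  x = 0: f ≡ 0 at y ∈ {2}; g ≡ 0 at y ∈ {3}; common: ∅.
  x = 1: f ≡ 0 at y ∈ {0}; g ≡ 0 at y ∈ {2}; common: ∅.
  x = 2: f ≡ 0 at y ∈ {3}; g ≡ 0 at y ∈ {3}; common: {3}.
  x = 3: f ≡ 0 at y ∈ {1}; g ≡ 0 at y ∈ {1}; common: {1}.
  x = 4: f ≡ 0 at y ∈ {4}; g ≡ 0 at y ∈ {1}; common: ∅.
Collecting: common zeros = {(2, 3), (3, 1)}, so the count is 2.
Comparison with the Bézout bound: 2 ≤ 2 = deg(f)·deg(g), as expected for curves with no common component (the bound is attained).


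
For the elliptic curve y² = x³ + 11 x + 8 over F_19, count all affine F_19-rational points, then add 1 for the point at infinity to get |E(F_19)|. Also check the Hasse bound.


Affine points = {(1, 1), (1, 18), (2, 0), (3, 7), (3, 12), (5, 6), (5, 13), (6, 9), (6, 10), (8, 0), (9, 0), (10, 4), (10, 15), (11, 4), (11, 15), (12, 5), (12, 14), (13, 7), (13, 12), (16, 9), (16, 10), (17, 4), (17, 15)}; affine count = 23; |E(F_19)| = 24.

Discriminant check: Δ ∝ 4a³ + 27b² = 4·11³ + 27·8² = 4·1331 + 27·64 ≡ 3 (mod 19). Nonzero ⇒ E is nonsingular.
For each x ∈ F_19, compute rhs = x³ + 11·x + 8 mod 19, then count y ∈ F_19 with y² ≡ rhs.
  x = 0: rhs = 8, matching y values: none (0 points).
  x = 1: rhs = 1, matching y values: 1, 18 (2 points).
  x = 2: rhs = 0, matching y values: 0 (1 points).
  x = 3: rhs = 11, matching y values: 7, 12 (2 points).
  x = 4: rhs = 2, matching y values: none (0 points).
  x = 5: rhs = 17, matching y values: 6, 13 (2 points).
  x = 6: rhs = 5, matching y values: 9, 10 (2 points).
  x = 7: rhs = 10, matching y values: none (0 points).
  x = 8: rhs = 0, matching y values: 0 (1 points).
  x = 9: rhs = 0, matching y values: 0 (1 points).
  x = 10: rhs = 16, matching y values: 4, 15 (2 points).
  x = 11: rhs = 16, matching y values: 4, 15 (2 points).
  x = 12: rhs = 6, matching y values: 5, 14 (2 points).
  x = 13: rhs = 11, matching y values: 7, 12 (2 points).
  x = 14: rhs = 18, matching y values: none (0 points).
  x = 15: rhs = 14, matching y values: none (0 points).
  x = 16: rhs = 5, matching y values: 9, 10 (2 points).
  x = 17: rhs = 16, matching y values: 4, 15 (2 points).
  x = 18: rhs = 15, matching y values: none (0 points).
Total affine count: 23.
Full point count |E(F_19)| = 23 + 1 = 24.
Hasse bound: |24 − (19+1)| = |4| = 4 ≤ 2√19 ≈ 8.7178 ✓.


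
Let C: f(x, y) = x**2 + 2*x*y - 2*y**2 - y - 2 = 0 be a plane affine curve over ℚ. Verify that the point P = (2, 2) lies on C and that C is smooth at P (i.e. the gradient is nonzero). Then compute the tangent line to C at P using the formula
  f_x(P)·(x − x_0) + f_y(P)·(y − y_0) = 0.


Tangent line at P: 8*x - 5*y - 6 = 0.

Step 1: f(2, 2) = 0, so P lies on C.
Step 2: partial derivatives
  f_x(x, y) = 2*x + 2*y, f_y(x, y) = 2*x - 4*y - 1.
  f_x(P) = 8, f_y(P) = -5 (gradient nonzero, so P is smooth).
Step 3: tangent line at P: 8·(x − 2) + -5·(y − 2) = 0.
Expanding: 8*x - 5*y - 6 = 0.


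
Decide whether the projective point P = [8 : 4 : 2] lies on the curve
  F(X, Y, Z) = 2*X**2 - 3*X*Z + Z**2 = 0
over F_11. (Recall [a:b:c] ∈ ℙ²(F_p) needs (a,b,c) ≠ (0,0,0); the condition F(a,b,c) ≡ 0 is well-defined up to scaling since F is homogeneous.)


F(8,4,2) ≡ 7 (mod 11); P is NOT on the curve.

Evaluate F(8, 4, 2) term-by-term (mod 11).
  2*X**2 ↦ 2·64·1·1 = 128
  -3*X*Z ↦ -3·8·1·2 = -48
  Z**2 ↦ 1·1·1·4 = 4
Sum: F(8, 4, 2) = (128) + (-48) + (4) = 84.
Reducing mod 11: 84 ≡ 7 (mod 11).
Since F(a, b, c) ≡ 7 ≠ 0 (mod 11), P does NOT lie on the curve.


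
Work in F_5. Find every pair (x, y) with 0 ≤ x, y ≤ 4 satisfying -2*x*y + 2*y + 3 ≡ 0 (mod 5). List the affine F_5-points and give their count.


Affine F_5-points: {(0, 1), (2, 4), (3, 2), (4, 3)}; count = 4.

For each of the 25 pairs (x, y) ∈ F_5², evaluate f(x, y) mod 5. Record the zeros.
  x = 0: [0↦3, 1↦0, 2↦2, 3↦4, 4↦1]  zeros at y ∈ {1}
  x = 1: [0↦3, 1↦3, 2↦3, 3↦3, 4↦3]  zeros at y ∈ ∅
  x = 2: [0↦3, 1↦1, 2↦4, 3↦2, 4↦0]  zeros at y ∈ {4}
  x = 3: [0↦3, 1↦4, 2↦0, 3↦1, 4↦2]  zeros at y ∈ {2}
  x = 4: [0↦3, 1↦2, 2↦1, 3↦0, 4↦4]  zeros at y ∈ {3}
Collecting zeros: affine points = {(0, 1), (2, 4), (3, 2), (4, 3)}.
Total count |C(F_5)_aff| = 4.


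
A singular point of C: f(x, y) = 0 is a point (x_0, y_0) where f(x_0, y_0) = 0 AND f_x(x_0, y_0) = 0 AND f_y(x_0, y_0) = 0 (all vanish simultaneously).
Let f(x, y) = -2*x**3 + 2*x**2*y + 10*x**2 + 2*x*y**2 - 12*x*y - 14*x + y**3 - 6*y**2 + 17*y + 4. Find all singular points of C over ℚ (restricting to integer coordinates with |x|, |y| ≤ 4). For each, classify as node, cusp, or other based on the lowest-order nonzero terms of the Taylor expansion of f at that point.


Singular points: {(2, 1)}; classification: cusp.

Compute partial derivatives:
  f_x = -6*x**2 + 4*x*y + 20*x + 2*y**2 - 12*y - 14.
  f_y = 2*x**2 + 4*x*y - 12*x + 3*y**2 - 12*y + 17.
Scan x_0 ∈ {−4, ..., 4}. For each x_0, f_y(x_0, y) is a polynomial in y; find its integer roots y ∈ {−4, ..., 4}, then test f_x and f at those candidates.
  x = -4: f_y(-4, y) = 3*y**2 - 28*y + 97; no integer root y with |y| ≤ 4.
  x = -3: f_y(-3, y) = 3*y**2 - 24*y + 71; no integer root y with |y| ≤ 4.
  x = -2: f_y(-2, y) = 3*y**2 - 20*y + 49; no integer root y with |y| ≤ 4.
  x = -1: f_y(-1, y) = 3*y**2 - 16*y + 31; no integer root y with |y| ≤ 4.
  x = 0: f_y(0, y) = 3*y**2 - 12*y + 17; no integer root y with |y| ≤ 4.
  x = 1: f_y(1, y) = 3*y**2 - 8*y + 7; no integer root y with |y| ≤ 4.
  x = 2: f_y(2, y) = 3*y**2 - 4*y + 1; vanishes at y ∈ {1}. (2, 1): f_x = 0, f = 0 — SINGULAR.
  x = 3: f_y(3, y) = 3*y**2 - 1; no integer root y with |y| ≤ 4.
  x = 4: f_y(4, y) = 3*y**2 + 4*y + 1; vanishes at y ∈ {-1}. (4, -1): f_x = -32 ≠ 0.
Only singular point on the grid: (2, 1).
Classify: substitute x = 2 + u, y = 1 + v and expand: f = -2*u**3 + 2*u**2*v + 2*u*v**2 + v**3 + v**2.
No constant or linear terms (consistent with a singular point). Quadratic part: v**2. Cubic part: -2*u**3 + 2*u**2*v + 2*u*v**2 + v**3.
The quadratic part v**2 is a perfect square, so there is a single (double) tangent line v = 0, i.e. y = 1. Restricting the cubic part to that line (v = 0) leaves -2*u**3 ≠ 0, so f is not divisible by v and the branch is v² ≈ 2*u**3 to lowest order — this is a cusp.
Classification: cusp.
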